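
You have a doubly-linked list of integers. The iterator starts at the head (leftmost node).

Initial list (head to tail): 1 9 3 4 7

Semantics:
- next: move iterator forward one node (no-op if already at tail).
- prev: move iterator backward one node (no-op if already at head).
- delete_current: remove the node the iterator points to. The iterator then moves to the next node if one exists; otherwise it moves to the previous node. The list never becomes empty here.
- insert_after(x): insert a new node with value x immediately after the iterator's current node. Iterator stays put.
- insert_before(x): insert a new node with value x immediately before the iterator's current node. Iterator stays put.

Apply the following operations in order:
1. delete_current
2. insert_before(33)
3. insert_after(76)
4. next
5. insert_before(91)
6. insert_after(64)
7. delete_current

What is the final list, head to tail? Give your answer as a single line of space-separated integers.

Answer: 33 9 91 64 3 4 7

Derivation:
After 1 (delete_current): list=[9, 3, 4, 7] cursor@9
After 2 (insert_before(33)): list=[33, 9, 3, 4, 7] cursor@9
After 3 (insert_after(76)): list=[33, 9, 76, 3, 4, 7] cursor@9
After 4 (next): list=[33, 9, 76, 3, 4, 7] cursor@76
After 5 (insert_before(91)): list=[33, 9, 91, 76, 3, 4, 7] cursor@76
After 6 (insert_after(64)): list=[33, 9, 91, 76, 64, 3, 4, 7] cursor@76
After 7 (delete_current): list=[33, 9, 91, 64, 3, 4, 7] cursor@64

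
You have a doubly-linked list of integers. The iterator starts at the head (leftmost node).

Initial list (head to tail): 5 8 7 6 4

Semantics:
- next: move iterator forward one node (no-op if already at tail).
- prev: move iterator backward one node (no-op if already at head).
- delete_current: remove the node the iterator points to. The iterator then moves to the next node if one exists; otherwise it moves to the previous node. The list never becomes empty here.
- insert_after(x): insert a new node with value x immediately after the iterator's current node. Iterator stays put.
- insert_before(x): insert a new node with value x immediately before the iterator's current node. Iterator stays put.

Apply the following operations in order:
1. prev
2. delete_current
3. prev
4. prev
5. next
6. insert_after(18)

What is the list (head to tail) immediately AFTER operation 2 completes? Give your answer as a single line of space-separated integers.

Answer: 8 7 6 4

Derivation:
After 1 (prev): list=[5, 8, 7, 6, 4] cursor@5
After 2 (delete_current): list=[8, 7, 6, 4] cursor@8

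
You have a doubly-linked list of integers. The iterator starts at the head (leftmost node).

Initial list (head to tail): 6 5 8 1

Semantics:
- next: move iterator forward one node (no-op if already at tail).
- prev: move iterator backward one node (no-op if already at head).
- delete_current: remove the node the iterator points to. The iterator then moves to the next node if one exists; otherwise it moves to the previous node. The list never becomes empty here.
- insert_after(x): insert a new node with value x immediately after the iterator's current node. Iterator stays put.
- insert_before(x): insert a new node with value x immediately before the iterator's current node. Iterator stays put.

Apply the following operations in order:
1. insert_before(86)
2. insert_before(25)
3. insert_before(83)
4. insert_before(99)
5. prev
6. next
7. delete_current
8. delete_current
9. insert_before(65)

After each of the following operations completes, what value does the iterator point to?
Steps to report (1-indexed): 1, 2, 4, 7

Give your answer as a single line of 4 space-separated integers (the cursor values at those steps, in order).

After 1 (insert_before(86)): list=[86, 6, 5, 8, 1] cursor@6
After 2 (insert_before(25)): list=[86, 25, 6, 5, 8, 1] cursor@6
After 3 (insert_before(83)): list=[86, 25, 83, 6, 5, 8, 1] cursor@6
After 4 (insert_before(99)): list=[86, 25, 83, 99, 6, 5, 8, 1] cursor@6
After 5 (prev): list=[86, 25, 83, 99, 6, 5, 8, 1] cursor@99
After 6 (next): list=[86, 25, 83, 99, 6, 5, 8, 1] cursor@6
After 7 (delete_current): list=[86, 25, 83, 99, 5, 8, 1] cursor@5
After 8 (delete_current): list=[86, 25, 83, 99, 8, 1] cursor@8
After 9 (insert_before(65)): list=[86, 25, 83, 99, 65, 8, 1] cursor@8

Answer: 6 6 6 5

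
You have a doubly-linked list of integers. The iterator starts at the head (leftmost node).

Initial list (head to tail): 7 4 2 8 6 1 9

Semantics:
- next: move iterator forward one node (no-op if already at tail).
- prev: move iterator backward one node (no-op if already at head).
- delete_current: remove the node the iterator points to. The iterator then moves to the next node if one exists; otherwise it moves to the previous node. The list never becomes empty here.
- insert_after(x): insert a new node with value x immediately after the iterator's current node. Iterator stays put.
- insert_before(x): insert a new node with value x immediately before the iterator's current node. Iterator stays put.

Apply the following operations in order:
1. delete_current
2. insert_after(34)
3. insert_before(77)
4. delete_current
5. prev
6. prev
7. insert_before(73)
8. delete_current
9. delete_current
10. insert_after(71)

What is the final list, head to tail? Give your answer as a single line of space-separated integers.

After 1 (delete_current): list=[4, 2, 8, 6, 1, 9] cursor@4
After 2 (insert_after(34)): list=[4, 34, 2, 8, 6, 1, 9] cursor@4
After 3 (insert_before(77)): list=[77, 4, 34, 2, 8, 6, 1, 9] cursor@4
After 4 (delete_current): list=[77, 34, 2, 8, 6, 1, 9] cursor@34
After 5 (prev): list=[77, 34, 2, 8, 6, 1, 9] cursor@77
After 6 (prev): list=[77, 34, 2, 8, 6, 1, 9] cursor@77
After 7 (insert_before(73)): list=[73, 77, 34, 2, 8, 6, 1, 9] cursor@77
After 8 (delete_current): list=[73, 34, 2, 8, 6, 1, 9] cursor@34
After 9 (delete_current): list=[73, 2, 8, 6, 1, 9] cursor@2
After 10 (insert_after(71)): list=[73, 2, 71, 8, 6, 1, 9] cursor@2

Answer: 73 2 71 8 6 1 9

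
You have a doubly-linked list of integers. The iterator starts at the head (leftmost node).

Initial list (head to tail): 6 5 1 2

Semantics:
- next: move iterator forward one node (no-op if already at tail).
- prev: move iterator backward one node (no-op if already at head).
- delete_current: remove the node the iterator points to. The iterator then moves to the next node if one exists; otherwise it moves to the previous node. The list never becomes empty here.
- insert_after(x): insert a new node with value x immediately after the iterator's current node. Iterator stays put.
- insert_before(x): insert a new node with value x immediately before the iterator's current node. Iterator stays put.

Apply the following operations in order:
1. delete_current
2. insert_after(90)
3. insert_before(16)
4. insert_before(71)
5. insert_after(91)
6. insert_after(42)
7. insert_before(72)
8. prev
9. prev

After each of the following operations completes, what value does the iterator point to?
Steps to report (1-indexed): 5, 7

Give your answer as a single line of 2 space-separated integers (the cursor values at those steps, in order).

Answer: 5 5

Derivation:
After 1 (delete_current): list=[5, 1, 2] cursor@5
After 2 (insert_after(90)): list=[5, 90, 1, 2] cursor@5
After 3 (insert_before(16)): list=[16, 5, 90, 1, 2] cursor@5
After 4 (insert_before(71)): list=[16, 71, 5, 90, 1, 2] cursor@5
After 5 (insert_after(91)): list=[16, 71, 5, 91, 90, 1, 2] cursor@5
After 6 (insert_after(42)): list=[16, 71, 5, 42, 91, 90, 1, 2] cursor@5
After 7 (insert_before(72)): list=[16, 71, 72, 5, 42, 91, 90, 1, 2] cursor@5
After 8 (prev): list=[16, 71, 72, 5, 42, 91, 90, 1, 2] cursor@72
After 9 (prev): list=[16, 71, 72, 5, 42, 91, 90, 1, 2] cursor@71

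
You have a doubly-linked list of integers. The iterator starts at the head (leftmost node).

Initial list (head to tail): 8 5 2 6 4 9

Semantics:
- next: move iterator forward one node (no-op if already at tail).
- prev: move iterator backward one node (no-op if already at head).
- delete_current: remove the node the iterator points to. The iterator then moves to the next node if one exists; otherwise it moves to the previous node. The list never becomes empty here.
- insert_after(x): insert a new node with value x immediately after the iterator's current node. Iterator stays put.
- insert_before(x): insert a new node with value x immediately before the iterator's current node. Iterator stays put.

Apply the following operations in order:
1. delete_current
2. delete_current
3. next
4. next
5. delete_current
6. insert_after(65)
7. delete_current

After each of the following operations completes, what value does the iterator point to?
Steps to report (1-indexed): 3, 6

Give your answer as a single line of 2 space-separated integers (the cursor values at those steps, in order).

After 1 (delete_current): list=[5, 2, 6, 4, 9] cursor@5
After 2 (delete_current): list=[2, 6, 4, 9] cursor@2
After 3 (next): list=[2, 6, 4, 9] cursor@6
After 4 (next): list=[2, 6, 4, 9] cursor@4
After 5 (delete_current): list=[2, 6, 9] cursor@9
After 6 (insert_after(65)): list=[2, 6, 9, 65] cursor@9
After 7 (delete_current): list=[2, 6, 65] cursor@65

Answer: 6 9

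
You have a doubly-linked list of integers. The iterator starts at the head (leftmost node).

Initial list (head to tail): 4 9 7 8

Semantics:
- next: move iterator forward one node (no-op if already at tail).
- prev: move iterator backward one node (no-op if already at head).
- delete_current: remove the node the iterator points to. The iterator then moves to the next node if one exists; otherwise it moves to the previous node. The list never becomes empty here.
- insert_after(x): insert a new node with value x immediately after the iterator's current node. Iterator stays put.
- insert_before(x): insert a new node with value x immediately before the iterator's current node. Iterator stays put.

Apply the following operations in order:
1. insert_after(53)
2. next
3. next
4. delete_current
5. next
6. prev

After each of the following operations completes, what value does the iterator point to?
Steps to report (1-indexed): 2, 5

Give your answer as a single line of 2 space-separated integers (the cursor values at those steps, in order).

Answer: 53 8

Derivation:
After 1 (insert_after(53)): list=[4, 53, 9, 7, 8] cursor@4
After 2 (next): list=[4, 53, 9, 7, 8] cursor@53
After 3 (next): list=[4, 53, 9, 7, 8] cursor@9
After 4 (delete_current): list=[4, 53, 7, 8] cursor@7
After 5 (next): list=[4, 53, 7, 8] cursor@8
After 6 (prev): list=[4, 53, 7, 8] cursor@7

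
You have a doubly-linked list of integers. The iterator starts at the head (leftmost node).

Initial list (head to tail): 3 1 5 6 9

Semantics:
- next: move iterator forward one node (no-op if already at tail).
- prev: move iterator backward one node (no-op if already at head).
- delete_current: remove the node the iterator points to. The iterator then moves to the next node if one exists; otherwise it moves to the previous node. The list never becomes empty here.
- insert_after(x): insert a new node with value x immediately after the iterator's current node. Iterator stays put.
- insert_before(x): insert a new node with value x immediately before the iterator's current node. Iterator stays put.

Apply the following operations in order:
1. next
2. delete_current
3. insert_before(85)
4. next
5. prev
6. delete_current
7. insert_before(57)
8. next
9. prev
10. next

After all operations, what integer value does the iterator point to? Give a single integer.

Answer: 9

Derivation:
After 1 (next): list=[3, 1, 5, 6, 9] cursor@1
After 2 (delete_current): list=[3, 5, 6, 9] cursor@5
After 3 (insert_before(85)): list=[3, 85, 5, 6, 9] cursor@5
After 4 (next): list=[3, 85, 5, 6, 9] cursor@6
After 5 (prev): list=[3, 85, 5, 6, 9] cursor@5
After 6 (delete_current): list=[3, 85, 6, 9] cursor@6
After 7 (insert_before(57)): list=[3, 85, 57, 6, 9] cursor@6
After 8 (next): list=[3, 85, 57, 6, 9] cursor@9
After 9 (prev): list=[3, 85, 57, 6, 9] cursor@6
After 10 (next): list=[3, 85, 57, 6, 9] cursor@9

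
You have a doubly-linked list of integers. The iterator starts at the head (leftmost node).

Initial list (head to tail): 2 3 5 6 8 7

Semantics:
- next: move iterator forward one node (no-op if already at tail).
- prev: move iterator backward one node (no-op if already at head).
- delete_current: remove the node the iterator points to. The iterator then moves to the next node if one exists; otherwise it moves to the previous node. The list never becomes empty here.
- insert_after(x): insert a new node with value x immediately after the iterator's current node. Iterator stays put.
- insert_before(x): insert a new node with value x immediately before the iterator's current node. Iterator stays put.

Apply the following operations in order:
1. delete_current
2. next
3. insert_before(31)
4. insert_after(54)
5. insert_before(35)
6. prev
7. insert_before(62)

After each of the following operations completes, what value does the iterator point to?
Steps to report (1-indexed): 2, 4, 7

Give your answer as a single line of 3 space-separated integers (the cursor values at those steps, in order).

Answer: 5 5 35

Derivation:
After 1 (delete_current): list=[3, 5, 6, 8, 7] cursor@3
After 2 (next): list=[3, 5, 6, 8, 7] cursor@5
After 3 (insert_before(31)): list=[3, 31, 5, 6, 8, 7] cursor@5
After 4 (insert_after(54)): list=[3, 31, 5, 54, 6, 8, 7] cursor@5
After 5 (insert_before(35)): list=[3, 31, 35, 5, 54, 6, 8, 7] cursor@5
After 6 (prev): list=[3, 31, 35, 5, 54, 6, 8, 7] cursor@35
After 7 (insert_before(62)): list=[3, 31, 62, 35, 5, 54, 6, 8, 7] cursor@35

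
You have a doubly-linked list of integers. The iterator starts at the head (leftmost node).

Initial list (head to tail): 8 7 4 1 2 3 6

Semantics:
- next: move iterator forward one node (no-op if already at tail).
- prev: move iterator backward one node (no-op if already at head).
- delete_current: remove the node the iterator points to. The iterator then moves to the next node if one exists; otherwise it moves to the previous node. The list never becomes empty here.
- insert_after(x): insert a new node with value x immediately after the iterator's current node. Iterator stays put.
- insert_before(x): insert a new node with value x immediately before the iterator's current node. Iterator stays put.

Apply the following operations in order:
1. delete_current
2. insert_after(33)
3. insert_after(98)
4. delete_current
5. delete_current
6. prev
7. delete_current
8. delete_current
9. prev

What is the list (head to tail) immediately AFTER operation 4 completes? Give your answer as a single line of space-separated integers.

After 1 (delete_current): list=[7, 4, 1, 2, 3, 6] cursor@7
After 2 (insert_after(33)): list=[7, 33, 4, 1, 2, 3, 6] cursor@7
After 3 (insert_after(98)): list=[7, 98, 33, 4, 1, 2, 3, 6] cursor@7
After 4 (delete_current): list=[98, 33, 4, 1, 2, 3, 6] cursor@98

Answer: 98 33 4 1 2 3 6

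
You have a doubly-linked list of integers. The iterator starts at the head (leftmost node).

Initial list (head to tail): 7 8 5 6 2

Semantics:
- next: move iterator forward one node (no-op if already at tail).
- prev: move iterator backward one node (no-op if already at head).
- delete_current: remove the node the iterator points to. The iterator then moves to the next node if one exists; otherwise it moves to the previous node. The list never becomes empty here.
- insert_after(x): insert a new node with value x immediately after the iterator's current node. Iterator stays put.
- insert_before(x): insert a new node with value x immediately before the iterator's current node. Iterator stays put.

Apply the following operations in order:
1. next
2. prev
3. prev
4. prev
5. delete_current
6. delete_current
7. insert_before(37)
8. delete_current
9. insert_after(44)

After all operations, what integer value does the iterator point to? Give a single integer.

Answer: 6

Derivation:
After 1 (next): list=[7, 8, 5, 6, 2] cursor@8
After 2 (prev): list=[7, 8, 5, 6, 2] cursor@7
After 3 (prev): list=[7, 8, 5, 6, 2] cursor@7
After 4 (prev): list=[7, 8, 5, 6, 2] cursor@7
After 5 (delete_current): list=[8, 5, 6, 2] cursor@8
After 6 (delete_current): list=[5, 6, 2] cursor@5
After 7 (insert_before(37)): list=[37, 5, 6, 2] cursor@5
After 8 (delete_current): list=[37, 6, 2] cursor@6
After 9 (insert_after(44)): list=[37, 6, 44, 2] cursor@6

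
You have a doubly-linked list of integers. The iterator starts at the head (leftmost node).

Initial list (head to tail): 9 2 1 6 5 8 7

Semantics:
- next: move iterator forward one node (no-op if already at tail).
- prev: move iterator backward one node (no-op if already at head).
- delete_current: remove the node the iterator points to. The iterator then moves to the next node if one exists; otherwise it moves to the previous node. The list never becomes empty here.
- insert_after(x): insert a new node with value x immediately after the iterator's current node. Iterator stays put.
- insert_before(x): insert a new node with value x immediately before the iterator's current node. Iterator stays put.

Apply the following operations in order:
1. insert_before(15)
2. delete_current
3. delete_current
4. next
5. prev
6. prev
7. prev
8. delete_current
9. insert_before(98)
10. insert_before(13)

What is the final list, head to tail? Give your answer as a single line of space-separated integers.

Answer: 98 13 1 6 5 8 7

Derivation:
After 1 (insert_before(15)): list=[15, 9, 2, 1, 6, 5, 8, 7] cursor@9
After 2 (delete_current): list=[15, 2, 1, 6, 5, 8, 7] cursor@2
After 3 (delete_current): list=[15, 1, 6, 5, 8, 7] cursor@1
After 4 (next): list=[15, 1, 6, 5, 8, 7] cursor@6
After 5 (prev): list=[15, 1, 6, 5, 8, 7] cursor@1
After 6 (prev): list=[15, 1, 6, 5, 8, 7] cursor@15
After 7 (prev): list=[15, 1, 6, 5, 8, 7] cursor@15
After 8 (delete_current): list=[1, 6, 5, 8, 7] cursor@1
After 9 (insert_before(98)): list=[98, 1, 6, 5, 8, 7] cursor@1
After 10 (insert_before(13)): list=[98, 13, 1, 6, 5, 8, 7] cursor@1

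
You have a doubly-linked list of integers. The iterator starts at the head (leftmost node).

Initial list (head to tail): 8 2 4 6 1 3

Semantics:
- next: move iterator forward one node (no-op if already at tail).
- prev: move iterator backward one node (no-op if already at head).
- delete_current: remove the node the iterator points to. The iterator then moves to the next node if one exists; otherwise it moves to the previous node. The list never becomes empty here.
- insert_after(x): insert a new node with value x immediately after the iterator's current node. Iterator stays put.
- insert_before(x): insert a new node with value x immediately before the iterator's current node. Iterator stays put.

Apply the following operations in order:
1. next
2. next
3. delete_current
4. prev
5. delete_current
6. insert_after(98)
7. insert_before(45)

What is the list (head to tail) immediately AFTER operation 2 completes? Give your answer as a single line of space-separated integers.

After 1 (next): list=[8, 2, 4, 6, 1, 3] cursor@2
After 2 (next): list=[8, 2, 4, 6, 1, 3] cursor@4

Answer: 8 2 4 6 1 3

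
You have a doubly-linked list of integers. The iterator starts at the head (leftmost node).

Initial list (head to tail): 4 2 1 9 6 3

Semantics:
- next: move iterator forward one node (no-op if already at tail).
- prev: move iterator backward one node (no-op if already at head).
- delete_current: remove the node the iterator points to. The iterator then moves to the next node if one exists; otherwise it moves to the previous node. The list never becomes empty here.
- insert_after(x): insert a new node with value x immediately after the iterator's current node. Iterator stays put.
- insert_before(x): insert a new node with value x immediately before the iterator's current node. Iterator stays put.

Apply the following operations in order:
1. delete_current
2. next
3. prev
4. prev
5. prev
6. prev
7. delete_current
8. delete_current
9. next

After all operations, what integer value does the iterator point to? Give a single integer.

After 1 (delete_current): list=[2, 1, 9, 6, 3] cursor@2
After 2 (next): list=[2, 1, 9, 6, 3] cursor@1
After 3 (prev): list=[2, 1, 9, 6, 3] cursor@2
After 4 (prev): list=[2, 1, 9, 6, 3] cursor@2
After 5 (prev): list=[2, 1, 9, 6, 3] cursor@2
After 6 (prev): list=[2, 1, 9, 6, 3] cursor@2
After 7 (delete_current): list=[1, 9, 6, 3] cursor@1
After 8 (delete_current): list=[9, 6, 3] cursor@9
After 9 (next): list=[9, 6, 3] cursor@6

Answer: 6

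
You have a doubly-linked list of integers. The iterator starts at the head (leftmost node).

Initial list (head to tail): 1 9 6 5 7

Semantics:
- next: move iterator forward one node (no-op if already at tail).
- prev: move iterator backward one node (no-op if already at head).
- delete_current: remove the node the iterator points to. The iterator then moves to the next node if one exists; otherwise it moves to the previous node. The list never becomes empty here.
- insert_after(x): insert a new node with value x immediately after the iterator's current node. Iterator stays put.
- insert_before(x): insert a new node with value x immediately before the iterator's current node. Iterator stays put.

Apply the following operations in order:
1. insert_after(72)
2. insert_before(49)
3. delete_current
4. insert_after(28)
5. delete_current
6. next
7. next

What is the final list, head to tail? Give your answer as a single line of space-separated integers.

After 1 (insert_after(72)): list=[1, 72, 9, 6, 5, 7] cursor@1
After 2 (insert_before(49)): list=[49, 1, 72, 9, 6, 5, 7] cursor@1
After 3 (delete_current): list=[49, 72, 9, 6, 5, 7] cursor@72
After 4 (insert_after(28)): list=[49, 72, 28, 9, 6, 5, 7] cursor@72
After 5 (delete_current): list=[49, 28, 9, 6, 5, 7] cursor@28
After 6 (next): list=[49, 28, 9, 6, 5, 7] cursor@9
After 7 (next): list=[49, 28, 9, 6, 5, 7] cursor@6

Answer: 49 28 9 6 5 7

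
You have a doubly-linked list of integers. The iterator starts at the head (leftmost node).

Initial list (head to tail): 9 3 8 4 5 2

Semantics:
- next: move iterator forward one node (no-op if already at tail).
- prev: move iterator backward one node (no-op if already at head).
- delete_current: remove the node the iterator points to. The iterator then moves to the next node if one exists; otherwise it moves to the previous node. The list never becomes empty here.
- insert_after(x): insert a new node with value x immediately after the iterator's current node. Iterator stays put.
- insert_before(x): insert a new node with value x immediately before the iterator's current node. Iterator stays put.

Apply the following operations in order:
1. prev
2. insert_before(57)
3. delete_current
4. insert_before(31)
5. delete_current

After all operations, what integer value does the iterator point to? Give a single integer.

After 1 (prev): list=[9, 3, 8, 4, 5, 2] cursor@9
After 2 (insert_before(57)): list=[57, 9, 3, 8, 4, 5, 2] cursor@9
After 3 (delete_current): list=[57, 3, 8, 4, 5, 2] cursor@3
After 4 (insert_before(31)): list=[57, 31, 3, 8, 4, 5, 2] cursor@3
After 5 (delete_current): list=[57, 31, 8, 4, 5, 2] cursor@8

Answer: 8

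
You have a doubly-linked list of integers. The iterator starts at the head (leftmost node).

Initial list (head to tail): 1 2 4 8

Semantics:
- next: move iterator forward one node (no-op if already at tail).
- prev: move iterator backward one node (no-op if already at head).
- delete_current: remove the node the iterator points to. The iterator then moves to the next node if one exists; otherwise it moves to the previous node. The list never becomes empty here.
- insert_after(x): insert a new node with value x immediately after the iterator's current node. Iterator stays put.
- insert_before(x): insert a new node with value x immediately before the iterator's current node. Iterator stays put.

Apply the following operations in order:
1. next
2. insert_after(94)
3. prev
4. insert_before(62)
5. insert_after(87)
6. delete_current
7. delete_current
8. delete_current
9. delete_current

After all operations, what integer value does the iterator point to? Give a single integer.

After 1 (next): list=[1, 2, 4, 8] cursor@2
After 2 (insert_after(94)): list=[1, 2, 94, 4, 8] cursor@2
After 3 (prev): list=[1, 2, 94, 4, 8] cursor@1
After 4 (insert_before(62)): list=[62, 1, 2, 94, 4, 8] cursor@1
After 5 (insert_after(87)): list=[62, 1, 87, 2, 94, 4, 8] cursor@1
After 6 (delete_current): list=[62, 87, 2, 94, 4, 8] cursor@87
After 7 (delete_current): list=[62, 2, 94, 4, 8] cursor@2
After 8 (delete_current): list=[62, 94, 4, 8] cursor@94
After 9 (delete_current): list=[62, 4, 8] cursor@4

Answer: 4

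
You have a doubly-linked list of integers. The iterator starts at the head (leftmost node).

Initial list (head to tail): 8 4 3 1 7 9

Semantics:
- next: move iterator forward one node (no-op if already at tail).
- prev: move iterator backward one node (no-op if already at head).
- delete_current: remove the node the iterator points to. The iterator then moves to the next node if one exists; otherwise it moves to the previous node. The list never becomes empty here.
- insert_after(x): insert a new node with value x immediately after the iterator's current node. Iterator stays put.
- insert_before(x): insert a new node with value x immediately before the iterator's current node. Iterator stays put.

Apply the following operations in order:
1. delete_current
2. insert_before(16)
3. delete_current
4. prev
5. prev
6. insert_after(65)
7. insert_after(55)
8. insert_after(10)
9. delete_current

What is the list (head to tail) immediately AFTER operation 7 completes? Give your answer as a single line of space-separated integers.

After 1 (delete_current): list=[4, 3, 1, 7, 9] cursor@4
After 2 (insert_before(16)): list=[16, 4, 3, 1, 7, 9] cursor@4
After 3 (delete_current): list=[16, 3, 1, 7, 9] cursor@3
After 4 (prev): list=[16, 3, 1, 7, 9] cursor@16
After 5 (prev): list=[16, 3, 1, 7, 9] cursor@16
After 6 (insert_after(65)): list=[16, 65, 3, 1, 7, 9] cursor@16
After 7 (insert_after(55)): list=[16, 55, 65, 3, 1, 7, 9] cursor@16

Answer: 16 55 65 3 1 7 9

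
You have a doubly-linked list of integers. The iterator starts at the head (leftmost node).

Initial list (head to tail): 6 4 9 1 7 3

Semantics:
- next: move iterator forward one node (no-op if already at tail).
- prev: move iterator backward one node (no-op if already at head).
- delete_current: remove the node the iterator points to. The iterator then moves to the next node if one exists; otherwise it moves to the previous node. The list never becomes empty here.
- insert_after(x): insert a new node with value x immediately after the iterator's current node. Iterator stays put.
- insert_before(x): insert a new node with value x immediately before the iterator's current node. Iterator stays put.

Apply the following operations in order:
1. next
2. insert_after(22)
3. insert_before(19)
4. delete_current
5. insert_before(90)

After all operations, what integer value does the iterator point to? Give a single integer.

After 1 (next): list=[6, 4, 9, 1, 7, 3] cursor@4
After 2 (insert_after(22)): list=[6, 4, 22, 9, 1, 7, 3] cursor@4
After 3 (insert_before(19)): list=[6, 19, 4, 22, 9, 1, 7, 3] cursor@4
After 4 (delete_current): list=[6, 19, 22, 9, 1, 7, 3] cursor@22
After 5 (insert_before(90)): list=[6, 19, 90, 22, 9, 1, 7, 3] cursor@22

Answer: 22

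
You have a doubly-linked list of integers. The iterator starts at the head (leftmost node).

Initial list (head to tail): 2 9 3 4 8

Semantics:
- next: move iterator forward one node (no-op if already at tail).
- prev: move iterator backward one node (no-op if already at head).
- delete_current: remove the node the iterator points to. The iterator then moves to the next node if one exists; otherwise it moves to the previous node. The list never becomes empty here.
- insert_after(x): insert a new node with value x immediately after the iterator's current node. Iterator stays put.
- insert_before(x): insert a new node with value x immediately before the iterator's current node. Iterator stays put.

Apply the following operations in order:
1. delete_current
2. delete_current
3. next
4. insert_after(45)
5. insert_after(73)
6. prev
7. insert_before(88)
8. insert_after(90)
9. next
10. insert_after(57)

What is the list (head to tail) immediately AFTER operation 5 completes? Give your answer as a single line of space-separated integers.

Answer: 3 4 73 45 8

Derivation:
After 1 (delete_current): list=[9, 3, 4, 8] cursor@9
After 2 (delete_current): list=[3, 4, 8] cursor@3
After 3 (next): list=[3, 4, 8] cursor@4
After 4 (insert_after(45)): list=[3, 4, 45, 8] cursor@4
After 5 (insert_after(73)): list=[3, 4, 73, 45, 8] cursor@4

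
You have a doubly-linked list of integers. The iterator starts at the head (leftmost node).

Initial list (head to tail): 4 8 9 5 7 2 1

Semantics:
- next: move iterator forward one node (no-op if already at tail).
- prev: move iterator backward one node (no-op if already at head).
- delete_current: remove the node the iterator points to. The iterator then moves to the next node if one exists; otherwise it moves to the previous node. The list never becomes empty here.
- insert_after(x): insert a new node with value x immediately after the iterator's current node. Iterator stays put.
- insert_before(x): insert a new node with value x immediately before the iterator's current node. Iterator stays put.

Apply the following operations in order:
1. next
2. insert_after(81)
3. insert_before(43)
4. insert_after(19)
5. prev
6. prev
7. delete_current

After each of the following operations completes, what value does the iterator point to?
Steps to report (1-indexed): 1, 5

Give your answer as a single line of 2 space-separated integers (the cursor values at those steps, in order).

Answer: 8 43

Derivation:
After 1 (next): list=[4, 8, 9, 5, 7, 2, 1] cursor@8
After 2 (insert_after(81)): list=[4, 8, 81, 9, 5, 7, 2, 1] cursor@8
After 3 (insert_before(43)): list=[4, 43, 8, 81, 9, 5, 7, 2, 1] cursor@8
After 4 (insert_after(19)): list=[4, 43, 8, 19, 81, 9, 5, 7, 2, 1] cursor@8
After 5 (prev): list=[4, 43, 8, 19, 81, 9, 5, 7, 2, 1] cursor@43
After 6 (prev): list=[4, 43, 8, 19, 81, 9, 5, 7, 2, 1] cursor@4
After 7 (delete_current): list=[43, 8, 19, 81, 9, 5, 7, 2, 1] cursor@43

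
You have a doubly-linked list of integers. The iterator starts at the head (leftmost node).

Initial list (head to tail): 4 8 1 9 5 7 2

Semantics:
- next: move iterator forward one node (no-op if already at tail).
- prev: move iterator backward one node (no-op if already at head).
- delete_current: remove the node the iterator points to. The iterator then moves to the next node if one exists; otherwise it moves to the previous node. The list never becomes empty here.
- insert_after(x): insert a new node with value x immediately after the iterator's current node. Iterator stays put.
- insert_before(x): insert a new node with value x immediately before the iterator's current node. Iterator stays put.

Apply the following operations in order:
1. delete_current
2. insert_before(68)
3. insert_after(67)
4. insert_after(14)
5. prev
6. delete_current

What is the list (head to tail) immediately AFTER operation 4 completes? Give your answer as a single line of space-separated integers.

Answer: 68 8 14 67 1 9 5 7 2

Derivation:
After 1 (delete_current): list=[8, 1, 9, 5, 7, 2] cursor@8
After 2 (insert_before(68)): list=[68, 8, 1, 9, 5, 7, 2] cursor@8
After 3 (insert_after(67)): list=[68, 8, 67, 1, 9, 5, 7, 2] cursor@8
After 4 (insert_after(14)): list=[68, 8, 14, 67, 1, 9, 5, 7, 2] cursor@8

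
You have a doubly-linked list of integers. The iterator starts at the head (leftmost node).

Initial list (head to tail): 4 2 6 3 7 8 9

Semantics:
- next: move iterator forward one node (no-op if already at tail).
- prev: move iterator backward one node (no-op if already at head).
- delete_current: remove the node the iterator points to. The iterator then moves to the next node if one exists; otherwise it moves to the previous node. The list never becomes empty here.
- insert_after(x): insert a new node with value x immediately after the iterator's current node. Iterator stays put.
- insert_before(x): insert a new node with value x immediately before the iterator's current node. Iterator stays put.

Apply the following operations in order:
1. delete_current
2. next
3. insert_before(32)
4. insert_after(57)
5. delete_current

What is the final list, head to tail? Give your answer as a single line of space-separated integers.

Answer: 2 32 57 3 7 8 9

Derivation:
After 1 (delete_current): list=[2, 6, 3, 7, 8, 9] cursor@2
After 2 (next): list=[2, 6, 3, 7, 8, 9] cursor@6
After 3 (insert_before(32)): list=[2, 32, 6, 3, 7, 8, 9] cursor@6
After 4 (insert_after(57)): list=[2, 32, 6, 57, 3, 7, 8, 9] cursor@6
After 5 (delete_current): list=[2, 32, 57, 3, 7, 8, 9] cursor@57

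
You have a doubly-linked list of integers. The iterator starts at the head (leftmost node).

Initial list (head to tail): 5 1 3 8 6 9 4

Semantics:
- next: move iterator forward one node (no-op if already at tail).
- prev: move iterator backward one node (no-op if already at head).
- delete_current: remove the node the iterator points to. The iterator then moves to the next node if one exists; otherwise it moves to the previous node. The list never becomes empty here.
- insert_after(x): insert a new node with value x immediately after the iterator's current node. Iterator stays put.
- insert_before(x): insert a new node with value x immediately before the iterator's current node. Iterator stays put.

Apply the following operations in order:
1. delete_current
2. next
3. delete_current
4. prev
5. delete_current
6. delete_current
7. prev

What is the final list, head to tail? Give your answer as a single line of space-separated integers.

Answer: 6 9 4

Derivation:
After 1 (delete_current): list=[1, 3, 8, 6, 9, 4] cursor@1
After 2 (next): list=[1, 3, 8, 6, 9, 4] cursor@3
After 3 (delete_current): list=[1, 8, 6, 9, 4] cursor@8
After 4 (prev): list=[1, 8, 6, 9, 4] cursor@1
After 5 (delete_current): list=[8, 6, 9, 4] cursor@8
After 6 (delete_current): list=[6, 9, 4] cursor@6
After 7 (prev): list=[6, 9, 4] cursor@6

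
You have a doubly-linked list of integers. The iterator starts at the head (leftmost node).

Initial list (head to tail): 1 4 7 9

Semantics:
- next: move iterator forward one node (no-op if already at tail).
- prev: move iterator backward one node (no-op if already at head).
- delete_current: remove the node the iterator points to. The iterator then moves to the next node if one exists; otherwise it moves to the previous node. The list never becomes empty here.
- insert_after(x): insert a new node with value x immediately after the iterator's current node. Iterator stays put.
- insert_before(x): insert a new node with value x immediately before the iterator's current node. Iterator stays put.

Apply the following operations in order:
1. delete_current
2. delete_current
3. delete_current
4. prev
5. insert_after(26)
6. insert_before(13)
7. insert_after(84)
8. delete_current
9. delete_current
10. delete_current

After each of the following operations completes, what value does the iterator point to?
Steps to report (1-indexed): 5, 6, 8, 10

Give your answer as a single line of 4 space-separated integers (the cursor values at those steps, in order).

Answer: 9 9 84 13

Derivation:
After 1 (delete_current): list=[4, 7, 9] cursor@4
After 2 (delete_current): list=[7, 9] cursor@7
After 3 (delete_current): list=[9] cursor@9
After 4 (prev): list=[9] cursor@9
After 5 (insert_after(26)): list=[9, 26] cursor@9
After 6 (insert_before(13)): list=[13, 9, 26] cursor@9
After 7 (insert_after(84)): list=[13, 9, 84, 26] cursor@9
After 8 (delete_current): list=[13, 84, 26] cursor@84
After 9 (delete_current): list=[13, 26] cursor@26
After 10 (delete_current): list=[13] cursor@13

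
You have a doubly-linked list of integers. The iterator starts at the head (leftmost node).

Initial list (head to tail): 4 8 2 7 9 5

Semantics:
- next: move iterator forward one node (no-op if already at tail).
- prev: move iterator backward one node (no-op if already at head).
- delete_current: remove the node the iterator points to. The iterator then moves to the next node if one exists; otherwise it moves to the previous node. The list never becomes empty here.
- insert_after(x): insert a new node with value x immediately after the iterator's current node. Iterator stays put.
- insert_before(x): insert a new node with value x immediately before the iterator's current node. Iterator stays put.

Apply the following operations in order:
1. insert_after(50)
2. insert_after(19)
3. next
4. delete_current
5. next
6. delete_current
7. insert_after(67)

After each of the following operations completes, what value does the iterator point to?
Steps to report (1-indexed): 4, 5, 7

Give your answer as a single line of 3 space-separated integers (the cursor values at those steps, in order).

Answer: 50 8 2

Derivation:
After 1 (insert_after(50)): list=[4, 50, 8, 2, 7, 9, 5] cursor@4
After 2 (insert_after(19)): list=[4, 19, 50, 8, 2, 7, 9, 5] cursor@4
After 3 (next): list=[4, 19, 50, 8, 2, 7, 9, 5] cursor@19
After 4 (delete_current): list=[4, 50, 8, 2, 7, 9, 5] cursor@50
After 5 (next): list=[4, 50, 8, 2, 7, 9, 5] cursor@8
After 6 (delete_current): list=[4, 50, 2, 7, 9, 5] cursor@2
After 7 (insert_after(67)): list=[4, 50, 2, 67, 7, 9, 5] cursor@2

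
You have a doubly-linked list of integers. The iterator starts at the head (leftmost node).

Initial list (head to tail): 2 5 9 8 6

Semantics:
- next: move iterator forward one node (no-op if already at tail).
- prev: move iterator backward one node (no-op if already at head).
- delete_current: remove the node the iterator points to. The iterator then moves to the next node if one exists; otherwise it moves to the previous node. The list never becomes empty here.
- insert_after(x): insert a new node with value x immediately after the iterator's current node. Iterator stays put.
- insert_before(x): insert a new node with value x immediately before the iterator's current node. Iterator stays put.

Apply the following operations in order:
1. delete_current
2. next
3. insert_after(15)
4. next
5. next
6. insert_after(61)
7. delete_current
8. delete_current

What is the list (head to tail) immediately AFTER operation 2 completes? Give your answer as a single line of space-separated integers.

Answer: 5 9 8 6

Derivation:
After 1 (delete_current): list=[5, 9, 8, 6] cursor@5
After 2 (next): list=[5, 9, 8, 6] cursor@9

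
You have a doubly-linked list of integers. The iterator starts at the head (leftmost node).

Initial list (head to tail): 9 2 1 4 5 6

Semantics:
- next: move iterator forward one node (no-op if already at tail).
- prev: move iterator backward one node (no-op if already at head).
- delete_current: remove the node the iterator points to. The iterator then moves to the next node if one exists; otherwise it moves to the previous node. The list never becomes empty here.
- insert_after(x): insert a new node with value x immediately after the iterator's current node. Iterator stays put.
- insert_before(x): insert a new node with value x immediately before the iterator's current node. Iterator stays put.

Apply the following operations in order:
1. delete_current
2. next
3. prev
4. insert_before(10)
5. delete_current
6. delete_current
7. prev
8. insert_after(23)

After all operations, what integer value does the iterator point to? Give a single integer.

After 1 (delete_current): list=[2, 1, 4, 5, 6] cursor@2
After 2 (next): list=[2, 1, 4, 5, 6] cursor@1
After 3 (prev): list=[2, 1, 4, 5, 6] cursor@2
After 4 (insert_before(10)): list=[10, 2, 1, 4, 5, 6] cursor@2
After 5 (delete_current): list=[10, 1, 4, 5, 6] cursor@1
After 6 (delete_current): list=[10, 4, 5, 6] cursor@4
After 7 (prev): list=[10, 4, 5, 6] cursor@10
After 8 (insert_after(23)): list=[10, 23, 4, 5, 6] cursor@10

Answer: 10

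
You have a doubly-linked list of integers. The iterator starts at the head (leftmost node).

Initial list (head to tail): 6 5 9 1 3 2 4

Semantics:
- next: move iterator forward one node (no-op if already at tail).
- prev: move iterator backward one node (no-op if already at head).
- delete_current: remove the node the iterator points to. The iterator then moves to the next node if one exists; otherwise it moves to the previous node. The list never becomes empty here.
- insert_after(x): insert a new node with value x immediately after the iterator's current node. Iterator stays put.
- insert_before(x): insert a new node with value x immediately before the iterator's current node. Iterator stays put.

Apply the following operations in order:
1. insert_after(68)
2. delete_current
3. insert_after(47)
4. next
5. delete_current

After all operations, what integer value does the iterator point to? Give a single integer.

After 1 (insert_after(68)): list=[6, 68, 5, 9, 1, 3, 2, 4] cursor@6
After 2 (delete_current): list=[68, 5, 9, 1, 3, 2, 4] cursor@68
After 3 (insert_after(47)): list=[68, 47, 5, 9, 1, 3, 2, 4] cursor@68
After 4 (next): list=[68, 47, 5, 9, 1, 3, 2, 4] cursor@47
After 5 (delete_current): list=[68, 5, 9, 1, 3, 2, 4] cursor@5

Answer: 5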